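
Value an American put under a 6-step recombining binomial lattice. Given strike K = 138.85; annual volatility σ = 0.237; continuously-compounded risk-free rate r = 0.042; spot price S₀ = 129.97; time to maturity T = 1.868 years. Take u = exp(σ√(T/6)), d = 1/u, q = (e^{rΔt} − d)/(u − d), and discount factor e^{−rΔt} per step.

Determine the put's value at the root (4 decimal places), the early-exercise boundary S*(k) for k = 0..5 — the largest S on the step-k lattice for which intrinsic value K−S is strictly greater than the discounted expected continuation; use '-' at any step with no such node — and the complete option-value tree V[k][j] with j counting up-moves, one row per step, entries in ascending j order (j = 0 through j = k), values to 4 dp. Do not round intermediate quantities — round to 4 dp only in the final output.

price = 17.9033
boundary = - - 99.7657 87.4079 99.7657 113.8708
tree:
17.9033
26.9448 9.8993
39.0843 16.2724 4.1882
51.4421 25.8260 7.7476 0.9644
62.2693 39.0843 14.0782 2.0214 0.0000
71.7552 51.4421 24.9792 4.2368 0.0000 0.0000
80.0662 62.2693 39.0843 8.8800 0.0000 0.0000 0.0000

params: Δt=0.31133 u=1.14138 d=0.87613 q=0.51661 e^(-rΔt)=0.98701
t_6 payoffs: 80.0662 62.2693 39.0843 8.8800 0.0000 0.0000 0.0000
t_5: node(5,0) S=67.0948 payoff=71.7552 vs cont=69.9514 → 71.7552 [stop]  node(5,1) S=87.4079 payoff=51.4421 vs cont=49.6384 → 51.4421 [stop]  node(5,2) S=113.8708 payoff=24.9792 vs cont=23.1755 → 24.9792 [stop]  node(5,3) S=148.3454 payoff=0.0000 vs cont=4.2368 → 4.2368 [wait]  node(5,4) S=193.2572 payoff=0.0000 vs cont=0.0000 → 0.0000 [wait]  node(5,5) S=251.7663 payoff=0.0000 vs cont=0.0000 → 0.0000 [wait]  ⇒ S*(5)=113.8708
t_4: node(4,0) S=76.5807 payoff=62.2693 vs cont=60.4655 → 62.2693 [stop]  node(4,1) S=99.7657 payoff=39.0843 vs cont=37.2805 → 39.0843 [stop]  node(4,2) S=129.9700 payoff=8.8800 vs cont=14.0782 → 14.0782 [wait]  node(4,3) S=169.3187 payoff=0.0000 vs cont=2.0214 → 2.0214 [wait]  node(4,4) S=220.5803 payoff=0.0000 vs cont=0.0000 → 0.0000 [wait]  ⇒ S*(4)=99.7657
t_3: node(3,0) S=87.4079 payoff=51.4421 vs cont=49.6384 → 51.4421 [stop]  node(3,1) S=113.8708 payoff=24.9792 vs cont=25.8260 → 25.8260 [wait]  node(3,2) S=148.3454 payoff=0.0000 vs cont=7.7476 → 7.7476 [wait]  node(3,3) S=193.2572 payoff=0.0000 vs cont=0.9644 → 0.9644 [wait]  ⇒ S*(3)=87.4079
t_2: node(2,0) S=99.7657 payoff=39.0843 vs cont=37.7123 → 39.0843 [stop]  node(2,1) S=129.9700 payoff=8.8800 vs cont=16.2724 → 16.2724 [wait]  node(2,2) S=169.3187 payoff=0.0000 vs cont=4.1882 → 4.1882 [wait]  ⇒ S*(2)=99.7657
t_1: node(1,0) S=113.8708 payoff=24.9792 vs cont=26.9448 → 26.9448 [wait]  node(1,1) S=148.3454 payoff=0.0000 vs cont=9.8993 → 9.8993 [wait]  ⇒ S*(1)=-
t_0: node(0,0) S=129.9700 payoff=8.8800 vs cont=17.9033 → 17.9033 [wait]  ⇒ S*(0)=-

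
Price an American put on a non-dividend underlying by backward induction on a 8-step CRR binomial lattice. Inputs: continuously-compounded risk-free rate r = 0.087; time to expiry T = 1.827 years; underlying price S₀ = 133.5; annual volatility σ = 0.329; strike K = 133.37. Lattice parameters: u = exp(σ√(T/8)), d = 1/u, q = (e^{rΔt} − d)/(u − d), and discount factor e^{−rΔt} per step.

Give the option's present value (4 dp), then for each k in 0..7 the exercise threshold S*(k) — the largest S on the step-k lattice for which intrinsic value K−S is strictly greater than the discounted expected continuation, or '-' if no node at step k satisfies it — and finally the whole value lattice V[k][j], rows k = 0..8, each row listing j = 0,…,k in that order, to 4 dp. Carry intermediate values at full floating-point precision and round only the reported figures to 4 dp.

price = 15.5214
boundary = - - 97.4805 83.2983 97.4805 83.2983 97.4805 114.0774
tree:
15.5214
23.9985 8.4251
35.8895 14.1295 3.5726
50.0717 22.9639 6.6557 0.9122
62.1906 35.8895 12.1168 1.9562 0.0000
72.5463 50.0717 21.3600 4.1951 0.0000 0.0000
81.3954 62.1906 35.8895 8.9964 0.0000 0.0000 0.0000
88.9571 72.5463 50.0717 19.2926 0.0000 0.0000 0.0000 0.0000
95.4186 81.3954 62.1906 35.8895 0.0000 0.0000 0.0000 0.0000 0.0000

params: Δt=0.22837 u=1.17026 d=0.85451 q=0.52433 e^(-rΔt)=0.98033
t_8 payoffs: 95.4186 81.3954 62.1906 35.8895 0.0000 0.0000 0.0000 0.0000 0.0000
t_7: node(7,0) S=44.4129 payoff=88.9571 vs cont=86.3334 → 88.9571 [stop]  node(7,1) S=60.8237 payoff=72.5463 vs cont=69.9226 → 72.5463 [stop]  node(7,2) S=83.2983 payoff=50.0717 vs cont=47.4480 → 50.0717 [stop]  node(7,3) S=114.0774 payoff=19.2926 vs cont=16.7357 → 19.2926 [stop]  node(7,4) S=156.2295 payoff=0.0000 vs cont=0.0000 → 0.0000 [wait]  node(7,5) S=213.9570 payoff=0.0000 vs cont=0.0000 → 0.0000 [wait]  node(7,6) S=293.0150 payoff=0.0000 vs cont=0.0000 → 0.0000 [wait]  node(7,7) S=401.2854 payoff=0.0000 vs cont=0.0000 → 0.0000 [wait]  ⇒ S*(7)=114.0774
t_6: node(6,0) S=51.9746 payoff=81.3954 vs cont=78.7717 → 81.3954 [stop]  node(6,1) S=71.1794 payoff=62.1906 vs cont=59.5669 → 62.1906 [stop]  node(6,2) S=97.4805 payoff=35.8895 vs cont=33.2658 → 35.8895 [stop]  node(6,3) S=133.5000 payoff=0.0000 vs cont=8.9964 → 8.9964 [wait]  node(6,4) S=182.8288 payoff=0.0000 vs cont=0.0000 → 0.0000 [wait]  node(6,5) S=250.3849 payoff=0.0000 vs cont=0.0000 → 0.0000 [wait]  node(6,6) S=342.9033 payoff=0.0000 vs cont=0.0000 → 0.0000 [wait]  ⇒ S*(6)=97.4805
t_5: node(5,0) S=60.8237 payoff=72.5463 vs cont=69.9226 → 72.5463 [stop]  node(5,1) S=83.2983 payoff=50.0717 vs cont=47.4480 → 50.0717 [stop]  node(5,2) S=114.0774 payoff=19.2926 vs cont=21.3600 → 21.3600 [wait]  node(5,3) S=156.2295 payoff=0.0000 vs cont=4.1951 → 4.1951 [wait]  node(5,4) S=213.9570 payoff=0.0000 vs cont=0.0000 → 0.0000 [wait]  node(5,5) S=293.0150 payoff=0.0000 vs cont=0.0000 → 0.0000 [wait]  ⇒ S*(5)=83.2983
t_4: node(4,0) S=71.1794 payoff=62.1906 vs cont=59.5669 → 62.1906 [stop]  node(4,1) S=97.4805 payoff=35.8895 vs cont=34.3284 → 35.8895 [stop]  node(4,2) S=133.5000 payoff=0.0000 vs cont=12.1168 → 12.1168 [wait]  node(4,3) S=182.8288 payoff=0.0000 vs cont=1.9562 → 1.9562 [wait]  node(4,4) S=250.3849 payoff=0.0000 vs cont=0.0000 → 0.0000 [wait]  ⇒ S*(4)=97.4805
t_3: node(3,0) S=83.2983 payoff=50.0717 vs cont=47.4480 → 50.0717 [stop]  node(3,1) S=114.0774 payoff=19.2926 vs cont=22.9639 → 22.9639 [wait]  node(3,2) S=156.2295 payoff=0.0000 vs cont=6.6557 → 6.6557 [wait]  node(3,3) S=213.9570 payoff=0.0000 vs cont=0.9122 → 0.9122 [wait]  ⇒ S*(3)=83.2983
t_2: node(2,0) S=97.4805 payoff=35.8895 vs cont=35.1529 → 35.8895 [stop]  node(2,1) S=133.5000 payoff=0.0000 vs cont=14.1295 → 14.1295 [wait]  node(2,2) S=182.8288 payoff=0.0000 vs cont=3.5726 → 3.5726 [wait]  ⇒ S*(2)=97.4805
t_1: node(1,0) S=114.0774 payoff=19.2926 vs cont=23.9985 → 23.9985 [wait]  node(1,1) S=156.2295 payoff=0.0000 vs cont=8.4251 → 8.4251 [wait]  ⇒ S*(1)=-
t_0: node(0,0) S=133.5000 payoff=0.0000 vs cont=15.5214 → 15.5214 [wait]  ⇒ S*(0)=-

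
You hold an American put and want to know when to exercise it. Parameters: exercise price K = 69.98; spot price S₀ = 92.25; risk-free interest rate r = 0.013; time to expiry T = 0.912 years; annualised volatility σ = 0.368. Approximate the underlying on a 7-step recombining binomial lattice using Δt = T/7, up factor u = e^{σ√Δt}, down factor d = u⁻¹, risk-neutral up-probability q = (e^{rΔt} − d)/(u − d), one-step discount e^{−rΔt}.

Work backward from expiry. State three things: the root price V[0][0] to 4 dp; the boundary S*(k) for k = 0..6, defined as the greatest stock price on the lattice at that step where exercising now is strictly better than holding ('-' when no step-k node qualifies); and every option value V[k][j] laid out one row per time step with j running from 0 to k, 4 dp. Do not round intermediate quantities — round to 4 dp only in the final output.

params: Δt=0.13029 u=1.14206 d=0.87561 q=0.47320 e^(-rΔt)=0.99831
t_7 payoffs: 33.5755 22.4979 8.0495 0.0000 0.0000 0.0000 0.0000 0.0000
t_6: node(6,0) S=41.5760 payoff=28.4040 vs cont=28.2856 → 28.4040 [stop]  node(6,1) S=54.2272 payoff=15.7528 vs cont=15.6344 → 15.7528 [stop]  node(6,2) S=70.7281 payoff=0.0000 vs cont=4.2333 → 4.2333 [wait]  node(6,3) S=92.2500 payoff=0.0000 vs cont=0.0000 → 0.0000 [wait]  node(6,4) S=120.3209 payoff=0.0000 vs cont=0.0000 → 0.0000 [wait]  node(6,5) S=156.9335 payoff=0.0000 vs cont=0.0000 → 0.0000 [wait]  node(6,6) S=204.6871 payoff=0.0000 vs cont=0.0000 → 0.0000 [wait]  ⇒ S*(6)=54.2272
t_5: node(5,0) S=47.4821 payoff=22.4979 vs cont=22.3795 → 22.4979 [stop]  node(5,1) S=61.9305 payoff=8.0495 vs cont=10.2843 → 10.2843 [wait]  node(5,2) S=80.7754 payoff=0.0000 vs cont=2.2263 → 2.2263 [wait]  node(5,3) S=105.3547 payoff=0.0000 vs cont=0.0000 → 0.0000 [wait]  node(5,4) S=137.4132 payoff=0.0000 vs cont=0.0000 → 0.0000 [wait]  node(5,5) S=179.2269 payoff=0.0000 vs cont=0.0000 → 0.0000 [wait]  ⇒ S*(5)=47.4821
t_4: node(4,0) S=54.2272 payoff=15.7528 vs cont=16.6901 → 16.6901 [wait]  node(4,1) S=70.7281 payoff=0.0000 vs cont=6.4603 → 6.4603 [wait]  node(4,2) S=92.2500 payoff=0.0000 vs cont=1.1708 → 1.1708 [wait]  node(4,3) S=120.3209 payoff=0.0000 vs cont=0.0000 → 0.0000 [wait]  node(4,4) S=156.9335 payoff=0.0000 vs cont=0.0000 → 0.0000 [wait]  ⇒ S*(4)=-
t_3: node(3,0) S=61.9305 payoff=8.0495 vs cont=11.8293 → 11.8293 [wait]  node(3,1) S=80.7754 payoff=0.0000 vs cont=3.9506 → 3.9506 [wait]  node(3,2) S=105.3547 payoff=0.0000 vs cont=0.6157 → 0.6157 [wait]  node(3,3) S=137.4132 payoff=0.0000 vs cont=0.0000 → 0.0000 [wait]  ⇒ S*(3)=-
t_2: node(2,0) S=70.7281 payoff=0.0000 vs cont=8.0873 → 8.0873 [wait]  node(2,1) S=92.2500 payoff=0.0000 vs cont=2.3685 → 2.3685 [wait]  node(2,2) S=120.3209 payoff=0.0000 vs cont=0.3238 → 0.3238 [wait]  ⇒ S*(2)=-
t_1: node(1,0) S=80.7754 payoff=0.0000 vs cont=5.3721 → 5.3721 [wait]  node(1,1) S=105.3547 payoff=0.0000 vs cont=1.3986 → 1.3986 [wait]  ⇒ S*(1)=-
t_0: node(0,0) S=92.2500 payoff=0.0000 vs cont=3.4859 → 3.4859 [wait]  ⇒ S*(0)=-

price = 3.4859
boundary = - - - - - 47.4821 54.2272
tree:
3.4859
5.3721 1.3986
8.0873 2.3685 0.3238
11.8293 3.9506 0.6157 0.0000
16.6901 6.4603 1.1708 0.0000 0.0000
22.4979 10.2843 2.2263 0.0000 0.0000 0.0000
28.4040 15.7528 4.2333 0.0000 0.0000 0.0000 0.0000
33.5755 22.4979 8.0495 0.0000 0.0000 0.0000 0.0000 0.0000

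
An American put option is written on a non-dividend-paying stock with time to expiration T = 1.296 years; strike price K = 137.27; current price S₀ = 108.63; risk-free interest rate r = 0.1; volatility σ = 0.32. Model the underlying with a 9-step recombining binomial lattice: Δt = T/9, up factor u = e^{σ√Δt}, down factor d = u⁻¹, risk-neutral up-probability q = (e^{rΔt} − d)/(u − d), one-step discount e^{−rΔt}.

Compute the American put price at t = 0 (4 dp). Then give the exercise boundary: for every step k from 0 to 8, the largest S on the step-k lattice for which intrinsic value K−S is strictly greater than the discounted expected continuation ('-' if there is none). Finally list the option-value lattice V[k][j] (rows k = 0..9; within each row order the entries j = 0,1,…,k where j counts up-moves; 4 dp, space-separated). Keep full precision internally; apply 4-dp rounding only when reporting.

Δt=0.14400, u=1.12911, d=0.88565, q=0.52925, disc=e^(-rΔt)=0.98570
k=9 terminal: V=max(K-S,0) → 100.8520 90.8409 78.0778 61.8062 41.0617 14.6146 0.0000 0.0000 0.0000 0.0000
k=8: j=0 S=41.1201 intr=96.1499 cont=94.1874 V=96.1499[EX]; j=1 S=52.4237 intr=84.8463 cont=82.8838 V=84.8463[EX]; j=2 S=66.8347 intr=70.4353 cont=68.4728 V=70.4353[EX]; j=3 S=85.2071 intr=52.0629 cont=50.1004 V=52.0629[EX]; j=4 S=108.6300 intr=28.6400 cont=26.6775 V=28.6400[EX]; j=5 S=138.4917 intr=0.0000 cont=6.7814 V=6.7814[hold]; j=6 S=176.5622 intr=0.0000 cont=0.0000 V=0.0000[hold]; j=7 S=225.0981 intr=0.0000 cont=0.0000 V=0.0000[hold]; j=8 S=286.9762 intr=0.0000 cont=0.0000 V=0.0000[hold]  S*(8)=108.6300
k=7: j=0 S=46.4291 intr=90.8409 cont=88.8783 V=90.8409[EX]; j=1 S=59.1922 intr=78.0778 cont=76.1152 V=78.0778[EX]; j=2 S=75.4638 intr=61.8062 cont=59.8437 V=61.8062[EX]; j=3 S=96.2083 intr=41.0617 cont=39.0991 V=41.0617[EX]; j=4 S=122.6554 intr=14.6146 cont=16.8272 V=16.8272[hold]; j=5 S=156.3727 intr=0.0000 cont=3.1467 V=3.1467[hold]; j=6 S=199.3585 intr=0.0000 cont=0.0000 V=0.0000[hold]; j=7 S=254.1610 intr=0.0000 cont=0.0000 V=0.0000[hold]  S*(7)=96.2083
k=6: j=0 S=52.4237 intr=84.8463 cont=82.8838 V=84.8463[EX]; j=1 S=66.8347 intr=70.4353 cont=68.4728 V=70.4353[EX]; j=2 S=85.2071 intr=52.0629 cont=50.1004 V=52.0629[EX]; j=3 S=108.6300 intr=28.6400 cont=27.8318 V=28.6400[EX]; j=4 S=138.4917 intr=0.0000 cont=9.4496 V=9.4496[hold]; j=5 S=176.5622 intr=0.0000 cont=1.4601 V=1.4601[hold]; j=6 S=225.0981 intr=0.0000 cont=0.0000 V=0.0000[hold]  S*(6)=108.6300
k=5: j=0 S=59.1922 intr=78.0778 cont=76.1152 V=78.0778[EX]; j=1 S=75.4638 intr=61.8062 cont=59.8437 V=61.8062[EX]; j=2 S=96.2083 intr=41.0617 cont=39.0991 V=41.0617[EX]; j=3 S=122.6554 intr=14.6146 cont=18.2192 V=18.2192[hold]; j=4 S=156.3727 intr=0.0000 cont=5.1465 V=5.1465[hold]; j=5 S=199.3585 intr=0.0000 cont=0.6775 V=0.6775[hold]  S*(5)=96.2083
k=4: j=0 S=66.8347 intr=70.4353 cont=68.4728 V=70.4353[EX]; j=1 S=85.2071 intr=52.0629 cont=50.1004 V=52.0629[EX]; j=2 S=108.6300 intr=28.6400 cont=28.5579 V=28.6400[EX]; j=3 S=138.4917 intr=0.0000 cont=11.1388 V=11.1388[hold]; j=4 S=176.5622 intr=0.0000 cont=2.7415 V=2.7415[hold]  S*(4)=108.6300
k=3: j=0 S=75.4638 intr=61.8062 cont=59.8437 V=61.8062[EX]; j=1 S=96.2083 intr=41.0617 cont=39.0991 V=41.0617[EX]; j=2 S=122.6554 intr=14.6146 cont=19.1004 V=19.1004[hold]; j=3 S=156.3727 intr=0.0000 cont=6.5988 V=6.5988[hold]  S*(3)=96.2083
k=2: j=0 S=85.2071 intr=52.0629 cont=50.1004 V=52.0629[EX]; j=1 S=108.6300 intr=28.6400 cont=29.0177 V=29.0177[hold]; j=2 S=138.4917 intr=0.0000 cont=12.3054 V=12.3054[hold]  S*(2)=85.2071
k=1: j=0 S=96.2083 intr=41.0617 cont=39.2962 V=41.0617[EX]; j=1 S=122.6554 intr=14.6146 cont=19.8842 V=19.8842[hold]  S*(1)=96.2083
k=0: j=0 S=108.6300 intr=28.6400 cont=29.4266 V=29.4266[hold]  S*(0)=-

price = 29.4266
boundary = - 96.2083 85.2071 96.2083 108.6300 96.2083 108.6300 96.2083 108.6300
tree:
29.4266
41.0617 19.8842
52.0629 29.0177 12.3054
61.8062 41.0617 19.1004 6.5988
70.4353 52.0629 28.6400 11.1388 2.7415
78.0778 61.8062 41.0617 18.2192 5.1465 0.6775
84.8463 70.4353 52.0629 28.6400 9.4496 1.4601 0.0000
90.8409 78.0778 61.8062 41.0617 16.8272 3.1467 0.0000 0.0000
96.1499 84.8463 70.4353 52.0629 28.6400 6.7814 0.0000 0.0000 0.0000
100.8520 90.8409 78.0778 61.8062 41.0617 14.6146 0.0000 0.0000 0.0000 0.0000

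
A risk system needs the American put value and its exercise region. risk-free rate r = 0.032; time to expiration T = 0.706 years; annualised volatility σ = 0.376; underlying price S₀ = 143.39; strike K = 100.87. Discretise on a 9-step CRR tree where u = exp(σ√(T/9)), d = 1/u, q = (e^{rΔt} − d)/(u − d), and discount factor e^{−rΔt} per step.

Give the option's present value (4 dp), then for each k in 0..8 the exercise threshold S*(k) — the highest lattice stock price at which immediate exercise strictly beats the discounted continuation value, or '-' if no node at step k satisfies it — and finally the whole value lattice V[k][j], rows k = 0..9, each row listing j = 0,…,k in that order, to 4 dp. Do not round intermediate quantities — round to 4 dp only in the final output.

price = 2.0800
boundary = - - - - - - 76.2265 68.6073 76.2265
tree:
2.0800
3.3510 0.7444
5.2963 1.3077 0.1515
8.1792 2.2700 0.2952 0.0000
12.2770 3.8808 0.5754 0.0000 0.0000
17.7861 6.5048 1.1214 0.0000 0.0000 0.0000
24.6435 10.6143 2.1855 0.0000 0.0000 0.0000 0.0000
32.2627 16.6656 4.2593 0.0000 0.0000 0.0000 0.0000 0.0000
39.1203 24.6435 8.3011 0.0000 0.0000 0.0000 0.0000 0.0000 0.0000
45.2924 32.2627 16.1782 0.0000 0.0000 0.0000 0.0000 0.0000 0.0000 0.0000

Δt=0.07844  u=1.11105  d=0.90005  q=0.48561  discount=0.99749
step 9 (expiry): payoffs max(K−S,0) = 45.2924 32.2627 16.1782 0.0000 0.0000 0.0000 0.0000 0.0000 0.0000 0.0000
step 8: (k=8,j=0): S=61.7497, (K−S)⁺=39.1203, hold=38.8674 ⇒ V=39.1203 exercise | (k=8,j=1): S=76.2265, (K−S)⁺=24.6435, hold=24.3906 ⇒ V=24.6435 exercise | (k=8,j=2): S=94.0973, (K−S)⁺=6.7727, hold=8.3011 ⇒ V=8.3011 continue | (k=8,j=3): S=116.1577, (K−S)⁺=0.0000, hold=0.0000 ⇒ V=0.0000 continue | (k=8,j=4): S=143.3900, (K−S)⁺=0.0000, hold=0.0000 ⇒ V=0.0000 continue | (k=8,j=5): S=177.0067, (K−S)⁺=0.0000, hold=0.0000 ⇒ V=0.0000 continue | (k=8,j=6): S=218.5047, (K−S)⁺=0.0000, hold=0.0000 ⇒ V=0.0000 continue | (k=8,j=7): S=269.7316, (K−S)⁺=0.0000, hold=0.0000 ⇒ V=0.0000 continue | (k=8,j=8): S=332.9682, (K−S)⁺=0.0000, hold=0.0000 ⇒ V=0.0000 continue  boundary S*=76.2265
step 7: (k=7,j=0): S=68.6073, (K−S)⁺=32.2627, hold=32.0098 ⇒ V=32.2627 exercise | (k=7,j=1): S=84.6918, (K−S)⁺=16.1782, hold=16.6656 ⇒ V=16.6656 continue | (k=7,j=2): S=104.5472, (K−S)⁺=0.0000, hold=4.2593 ⇒ V=4.2593 continue | (k=7,j=3): S=129.0575, (K−S)⁺=0.0000, hold=0.0000 ⇒ V=0.0000 continue | (k=7,j=4): S=159.3141, (K−S)⁺=0.0000, hold=0.0000 ⇒ V=0.0000 continue | (k=7,j=5): S=196.6642, (K−S)⁺=0.0000, hold=0.0000 ⇒ V=0.0000 continue | (k=7,j=6): S=242.7707, (K−S)⁺=0.0000, hold=0.0000 ⇒ V=0.0000 continue | (k=7,j=7): S=299.6865, (K−S)⁺=0.0000, hold=0.0000 ⇒ V=0.0000 continue  boundary S*=68.6073
step 6: (k=6,j=0): S=76.2265, (K−S)⁺=24.6435, hold=24.6267 ⇒ V=24.6435 exercise | (k=6,j=1): S=94.0973, (K−S)⁺=6.7727, hold=10.6143 ⇒ V=10.6143 continue | (k=6,j=2): S=116.1577, (K−S)⁺=0.0000, hold=2.1855 ⇒ V=2.1855 continue | (k=6,j=3): S=143.3900, (K−S)⁺=0.0000, hold=0.0000 ⇒ V=0.0000 continue | (k=6,j=4): S=177.0067, (K−S)⁺=0.0000, hold=0.0000 ⇒ V=0.0000 continue | (k=6,j=5): S=218.5047, (K−S)⁺=0.0000, hold=0.0000 ⇒ V=0.0000 continue | (k=6,j=6): S=269.7316, (K−S)⁺=0.0000, hold=0.0000 ⇒ V=0.0000 continue  boundary S*=76.2265
step 5: (k=5,j=0): S=84.6918, (K−S)⁺=16.1782, hold=17.7861 ⇒ V=17.7861 continue | (k=5,j=1): S=104.5472, (K−S)⁺=0.0000, hold=6.5048 ⇒ V=6.5048 continue | (k=5,j=2): S=129.0575, (K−S)⁺=0.0000, hold=1.1214 ⇒ V=1.1214 continue | (k=5,j=3): S=159.3141, (K−S)⁺=0.0000, hold=0.0000 ⇒ V=0.0000 continue | (k=5,j=4): S=196.6642, (K−S)⁺=0.0000, hold=0.0000 ⇒ V=0.0000 continue | (k=5,j=5): S=242.7707, (K−S)⁺=0.0000, hold=0.0000 ⇒ V=0.0000 continue  boundary S*=-
step 4: (k=4,j=0): S=94.0973, (K−S)⁺=6.7727, hold=12.2770 ⇒ V=12.2770 continue | (k=4,j=1): S=116.1577, (K−S)⁺=0.0000, hold=3.8808 ⇒ V=3.8808 continue | (k=4,j=2): S=143.3900, (K−S)⁺=0.0000, hold=0.5754 ⇒ V=0.5754 continue | (k=4,j=3): S=177.0067, (K−S)⁺=0.0000, hold=0.0000 ⇒ V=0.0000 continue | (k=4,j=4): S=218.5047, (K−S)⁺=0.0000, hold=0.0000 ⇒ V=0.0000 continue  boundary S*=-
step 3: (k=3,j=0): S=104.5472, (K−S)⁺=0.0000, hold=8.1792 ⇒ V=8.1792 continue | (k=3,j=1): S=129.0575, (K−S)⁺=0.0000, hold=2.2700 ⇒ V=2.2700 continue | (k=3,j=2): S=159.3141, (K−S)⁺=0.0000, hold=0.2952 ⇒ V=0.2952 continue | (k=3,j=3): S=196.6642, (K−S)⁺=0.0000, hold=0.0000 ⇒ V=0.0000 continue  boundary S*=-
step 2: (k=2,j=0): S=116.1577, (K−S)⁺=0.0000, hold=5.2963 ⇒ V=5.2963 continue | (k=2,j=1): S=143.3900, (K−S)⁺=0.0000, hold=1.3077 ⇒ V=1.3077 continue | (k=2,j=2): S=177.0067, (K−S)⁺=0.0000, hold=0.1515 ⇒ V=0.1515 continue  boundary S*=-
step 1: (k=1,j=0): S=129.0575, (K−S)⁺=0.0000, hold=3.3510 ⇒ V=3.3510 continue | (k=1,j=1): S=159.3141, (K−S)⁺=0.0000, hold=0.7444 ⇒ V=0.7444 continue  boundary S*=-
step 0: (k=0,j=0): S=143.3900, (K−S)⁺=0.0000, hold=2.0800 ⇒ V=2.0800 continue  boundary S*=-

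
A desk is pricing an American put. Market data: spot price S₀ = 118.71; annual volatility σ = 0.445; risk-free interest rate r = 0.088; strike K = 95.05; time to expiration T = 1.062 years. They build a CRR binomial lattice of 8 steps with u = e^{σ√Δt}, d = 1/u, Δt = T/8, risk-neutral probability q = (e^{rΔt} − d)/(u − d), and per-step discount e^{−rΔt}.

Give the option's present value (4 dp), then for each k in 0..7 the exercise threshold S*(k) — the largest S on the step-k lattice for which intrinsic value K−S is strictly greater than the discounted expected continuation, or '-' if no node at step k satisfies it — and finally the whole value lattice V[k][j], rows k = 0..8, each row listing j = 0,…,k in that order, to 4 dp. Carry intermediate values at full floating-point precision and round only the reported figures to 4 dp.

Δt=0.13275  u=1.17602  d=0.85033  q=0.49563  discount=0.98839
step 8 (expiry): payoffs max(K−S,0) = 62.6032 50.1754 32.9874 9.2162 0.0000 0.0000 0.0000 0.0000 0.0000
step 7: (k=7,j=0): S=38.1581, (K−S)⁺=56.8919, hold=55.7880 ⇒ V=56.8919 exercise | (k=7,j=1): S=52.7734, (K−S)⁺=42.2766, hold=41.1727 ⇒ V=42.2766 exercise | (k=7,j=2): S=72.9868, (K−S)⁺=22.0632, hold=20.9593 ⇒ V=22.0632 exercise | (k=7,j=3): S=100.9422, (K−S)⁺=0.0000, hold=4.5943 ⇒ V=4.5943 continue | (k=7,j=4): S=139.6052, (K−S)⁺=0.0000, hold=0.0000 ⇒ V=0.0000 continue | (k=7,j=5): S=193.0770, (K−S)⁺=0.0000, hold=0.0000 ⇒ V=0.0000 continue | (k=7,j=6): S=267.0296, (K−S)⁺=0.0000, hold=0.0000 ⇒ V=0.0000 continue | (k=7,j=7): S=369.3076, (K−S)⁺=0.0000, hold=0.0000 ⇒ V=0.0000 continue  boundary S*=72.9868
step 6: (k=6,j=0): S=44.8746, (K−S)⁺=50.1754, hold=49.0715 ⇒ V=50.1754 exercise | (k=6,j=1): S=62.0626, (K−S)⁺=32.9874, hold=31.8835 ⇒ V=32.9874 exercise | (k=6,j=2): S=85.8338, (K−S)⁺=9.2162, hold=13.2494 ⇒ V=13.2494 continue | (k=6,j=3): S=118.7100, (K−S)⁺=0.0000, hold=2.2903 ⇒ V=2.2903 continue | (k=6,j=4): S=164.1784, (K−S)⁺=0.0000, hold=0.0000 ⇒ V=0.0000 continue | (k=6,j=5): S=227.0623, (K−S)⁺=0.0000, hold=0.0000 ⇒ V=0.0000 continue | (k=6,j=6): S=314.0319, (K−S)⁺=0.0000, hold=0.0000 ⇒ V=0.0000 continue  boundary S*=62.0626
step 5: (k=5,j=0): S=52.7734, (K−S)⁺=42.2766, hold=41.1727 ⇒ V=42.2766 exercise | (k=5,j=1): S=72.9868, (K−S)⁺=22.0632, hold=22.9351 ⇒ V=22.9351 continue | (k=5,j=2): S=100.9422, (K−S)⁺=0.0000, hold=7.7269 ⇒ V=7.7269 continue | (k=5,j=3): S=139.6052, (K−S)⁺=0.0000, hold=1.1417 ⇒ V=1.1417 continue | (k=5,j=4): S=193.0770, (K−S)⁺=0.0000, hold=0.0000 ⇒ V=0.0000 continue | (k=5,j=5): S=267.0296, (K−S)⁺=0.0000, hold=0.0000 ⇒ V=0.0000 continue  boundary S*=52.7734
step 4: (k=4,j=0): S=62.0626, (K−S)⁺=32.9874, hold=32.3106 ⇒ V=32.9874 exercise | (k=4,j=1): S=85.8338, (K−S)⁺=9.2162, hold=15.2186 ⇒ V=15.2186 continue | (k=4,j=2): S=118.7100, (K−S)⁺=0.0000, hold=4.4113 ⇒ V=4.4113 continue | (k=4,j=3): S=164.1784, (K−S)⁺=0.0000, hold=0.5692 ⇒ V=0.5692 continue | (k=4,j=4): S=227.0623, (K−S)⁺=0.0000, hold=0.0000 ⇒ V=0.0000 continue  boundary S*=62.0626
step 3: (k=3,j=0): S=72.9868, (K−S)⁺=22.0632, hold=23.8998 ⇒ V=23.8998 continue | (k=3,j=1): S=100.9422, (K−S)⁺=0.0000, hold=9.7476 ⇒ V=9.7476 continue | (k=3,j=2): S=139.6052, (K−S)⁺=0.0000, hold=2.4779 ⇒ V=2.4779 continue | (k=3,j=3): S=193.0770, (K−S)⁺=0.0000, hold=0.2837 ⇒ V=0.2837 continue  boundary S*=-
step 2: (k=2,j=0): S=85.8338, (K−S)⁺=9.2162, hold=16.6894 ⇒ V=16.6894 continue | (k=2,j=1): S=118.7100, (K−S)⁺=0.0000, hold=6.0731 ⇒ V=6.0731 continue | (k=2,j=2): S=164.1784, (K−S)⁺=0.0000, hold=1.3742 ⇒ V=1.3742 continue  boundary S*=-
step 1: (k=1,j=0): S=100.9422, (K−S)⁺=0.0000, hold=11.2949 ⇒ V=11.2949 continue | (k=1,j=1): S=139.6052, (K−S)⁺=0.0000, hold=3.7007 ⇒ V=3.7007 continue  boundary S*=-
step 0: (k=0,j=0): S=118.7100, (K−S)⁺=0.0000, hold=7.4435 ⇒ V=7.4435 continue  boundary S*=-

price = 7.4435
boundary = - - - - 62.0626 52.7734 62.0626 72.9868
tree:
7.4435
11.2949 3.7007
16.6894 6.0731 1.3742
23.8998 9.7476 2.4779 0.2837
32.9874 15.2186 4.4113 0.5692 0.0000
42.2766 22.9351 7.7269 1.1417 0.0000 0.0000
50.1754 32.9874 13.2494 2.2903 0.0000 0.0000 0.0000
56.8919 42.2766 22.0632 4.5943 0.0000 0.0000 0.0000 0.0000
62.6032 50.1754 32.9874 9.2162 0.0000 0.0000 0.0000 0.0000 0.0000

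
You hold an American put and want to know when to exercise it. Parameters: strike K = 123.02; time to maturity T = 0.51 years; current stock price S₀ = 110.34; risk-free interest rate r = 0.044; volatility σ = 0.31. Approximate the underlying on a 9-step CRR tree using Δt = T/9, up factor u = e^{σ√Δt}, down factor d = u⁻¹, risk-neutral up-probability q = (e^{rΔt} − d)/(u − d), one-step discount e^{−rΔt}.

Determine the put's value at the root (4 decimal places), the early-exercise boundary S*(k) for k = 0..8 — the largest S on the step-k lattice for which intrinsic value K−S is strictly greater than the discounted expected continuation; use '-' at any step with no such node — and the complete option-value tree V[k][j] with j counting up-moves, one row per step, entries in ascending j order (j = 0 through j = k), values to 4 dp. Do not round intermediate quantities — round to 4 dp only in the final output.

price = 16.5665
boundary = - - - 88.4274 95.1997 88.4274 95.1997 102.4907 110.3400
tree:
16.5665
21.8327 11.3508
27.9221 15.8149 6.9159
34.5926 21.3503 10.3244 3.5210
40.8831 27.8203 14.9473 5.7247 1.3213
46.7261 34.5926 20.8535 9.0795 2.3778 0.2650
52.1535 40.8831 27.8203 13.9480 4.2264 0.5296 0.0000
57.1948 46.7261 34.5926 20.5293 7.3958 1.0586 0.0000 0.0000
61.8774 52.1535 40.8831 27.8203 12.6800 2.1160 0.0000 0.0000 0.0000
66.2270 57.1948 46.7261 34.5926 20.5293 4.2295 0.0000 0.0000 0.0000 0.0000

Δt=0.05667, u=1.07659, d=0.92886, q=0.49846, disc=e^(-rΔt)=0.99751
k=9 terminal: V=max(K-S,0) → 66.2270 57.1948 46.7261 34.5926 20.5293 4.2295 0.0000 0.0000 0.0000 0.0000
k=8: j=0 S=61.1426 intr=61.8774 cont=61.5711 V=61.8774[EX]; j=1 S=70.8665 intr=52.1535 cont=51.8471 V=52.1535[EX]; j=2 S=82.1369 intr=40.8831 cont=40.5767 V=40.8831[EX]; j=3 S=95.1997 intr=27.8203 cont=27.5139 V=27.8203[EX]; j=4 S=110.3400 intr=12.6800 cont=12.3737 V=12.6800[EX]; j=5 S=127.8881 intr=0.0000 cont=2.1160 V=2.1160[hold]; j=6 S=148.2271 intr=0.0000 cont=0.0000 V=0.0000[hold]; j=7 S=171.8007 intr=0.0000 cont=0.0000 V=0.0000[hold]; j=8 S=199.1234 intr=0.0000 cont=0.0000 V=0.0000[hold]  S*(8)=110.3400
k=7: j=0 S=65.8252 intr=57.1948 cont=56.8884 V=57.1948[EX]; j=1 S=76.2939 intr=46.7261 cont=46.4198 V=46.7261[EX]; j=2 S=88.4274 intr=34.5926 cont=34.2862 V=34.5926[EX]; j=3 S=102.4907 intr=20.5293 cont=20.2230 V=20.5293[EX]; j=4 S=118.7905 intr=4.2295 cont=7.3958 V=7.3958[hold]; j=5 S=137.6826 intr=0.0000 cont=1.0586 V=1.0586[hold]; j=6 S=159.5792 intr=0.0000 cont=0.0000 V=0.0000[hold]; j=7 S=184.9582 intr=0.0000 cont=0.0000 V=0.0000[hold]  S*(7)=102.4907
k=6: j=0 S=70.8665 intr=52.1535 cont=51.8471 V=52.1535[EX]; j=1 S=82.1369 intr=40.8831 cont=40.5767 V=40.8831[EX]; j=2 S=95.1997 intr=27.8203 cont=27.5139 V=27.8203[EX]; j=3 S=110.3400 intr=12.6800 cont=13.9480 V=13.9480[hold]; j=4 S=127.8881 intr=0.0000 cont=4.2264 V=4.2264[hold]; j=5 S=148.2271 intr=0.0000 cont=0.5296 V=0.5296[hold]; j=6 S=171.8007 intr=0.0000 cont=0.0000 V=0.0000[hold]  S*(6)=95.1997
k=5: j=0 S=76.2939 intr=46.7261 cont=46.4198 V=46.7261[EX]; j=1 S=88.4274 intr=34.5926 cont=34.2862 V=34.5926[EX]; j=2 S=102.4907 intr=20.5293 cont=20.8535 V=20.8535[hold]; j=3 S=118.7905 intr=4.2295 cont=9.0795 V=9.0795[hold]; j=4 S=137.6826 intr=0.0000 cont=2.3778 V=2.3778[hold]; j=5 S=159.5792 intr=0.0000 cont=0.2650 V=0.2650[hold]  S*(5)=88.4274
k=4: j=0 S=82.1369 intr=40.8831 cont=40.5767 V=40.8831[EX]; j=1 S=95.1997 intr=27.8203 cont=27.6751 V=27.8203[EX]; j=2 S=110.3400 intr=12.6800 cont=14.9473 V=14.9473[hold]; j=3 S=127.8881 intr=0.0000 cont=5.7247 V=5.7247[hold]; j=4 S=148.2271 intr=0.0000 cont=1.3213 V=1.3213[hold]  S*(4)=95.1997
k=3: j=0 S=88.4274 intr=34.5926 cont=34.2862 V=34.5926[EX]; j=1 S=102.4907 intr=20.5293 cont=21.3503 V=21.3503[hold]; j=2 S=118.7905 intr=4.2295 cont=10.3244 V=10.3244[hold]; j=3 S=137.6826 intr=0.0000 cont=3.5210 V=3.5210[hold]  S*(3)=88.4274
k=2: j=0 S=95.1997 intr=27.8203 cont=27.9221 V=27.9221[hold]; j=1 S=110.3400 intr=12.6800 cont=15.8149 V=15.8149[hold]; j=2 S=127.8881 intr=0.0000 cont=6.9159 V=6.9159[hold]  S*(2)=-
k=1: j=0 S=102.4907 intr=20.5293 cont=21.8327 V=21.8327[hold]; j=1 S=118.7905 intr=4.2295 cont=11.3508 V=11.3508[hold]  S*(1)=-
k=0: j=0 S=110.3400 intr=12.6800 cont=16.5665 V=16.5665[hold]  S*(0)=-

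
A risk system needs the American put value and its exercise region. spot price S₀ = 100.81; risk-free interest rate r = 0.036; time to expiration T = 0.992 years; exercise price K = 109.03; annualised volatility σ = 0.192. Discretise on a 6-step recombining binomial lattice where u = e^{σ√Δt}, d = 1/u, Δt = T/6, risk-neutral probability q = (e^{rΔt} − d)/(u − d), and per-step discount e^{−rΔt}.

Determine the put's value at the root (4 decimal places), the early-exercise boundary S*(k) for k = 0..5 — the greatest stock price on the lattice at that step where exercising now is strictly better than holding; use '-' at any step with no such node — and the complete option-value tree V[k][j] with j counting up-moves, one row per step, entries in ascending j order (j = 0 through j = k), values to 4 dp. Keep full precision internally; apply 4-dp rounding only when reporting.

Δt=0.16533, u=1.08120, d=0.92490, q=0.51869, disc=e^(-rΔt)=0.99407
k=6 terminal: V=max(K-S,0) → 45.9237 35.2595 22.7931 8.2200 0.0000 0.0000 0.0000
k=5: j=0 S=68.2304 intr=40.7996 cont=40.1526 V=40.7996[EX]; j=1 S=79.7606 intr=29.2694 cont=28.6224 V=29.2694[EX]; j=2 S=93.2392 intr=15.7908 cont=15.1438 V=15.7908[EX]; j=3 S=108.9956 intr=0.0344 cont=3.9329 V=3.9329[hold]; j=4 S=127.4146 intr=0.0000 cont=0.0000 V=0.0000[hold]; j=5 S=148.9462 intr=0.0000 cont=0.0000 V=0.0000[hold]  S*(5)=93.2392
k=4: j=0 S=73.7705 intr=35.2595 cont=34.6124 V=35.2595[EX]; j=1 S=86.2369 intr=22.7931 cont=22.1460 V=22.7931[EX]; j=2 S=100.8100 intr=8.2200 cont=9.5831 V=9.5831[hold]; j=3 S=117.8458 intr=0.0000 cont=1.8817 V=1.8817[hold]; j=4 S=137.7604 intr=0.0000 cont=0.0000 V=0.0000[hold]  S*(4)=86.2369
k=3: j=0 S=79.7606 intr=29.2694 cont=28.6224 V=29.2694[EX]; j=1 S=93.2392 intr=15.7908 cont=15.8466 V=15.8466[hold]; j=2 S=108.9956 intr=0.0344 cont=5.5553 V=5.5553[hold]; j=3 S=127.4146 intr=0.0000 cont=0.9003 V=0.9003[hold]  S*(3)=79.7606
k=2: j=0 S=86.2369 intr=22.7931 cont=22.1748 V=22.7931[EX]; j=1 S=100.8100 intr=8.2200 cont=10.4463 V=10.4463[hold]; j=2 S=117.8458 intr=0.0000 cont=3.1222 V=3.1222[hold]  S*(2)=86.2369
k=1: j=0 S=93.2392 intr=15.7908 cont=16.2917 V=16.2917[hold]; j=1 S=108.9956 intr=0.0344 cont=6.6079 V=6.6079[hold]  S*(1)=-
k=0: j=0 S=100.8100 intr=8.2200 cont=11.2020 V=11.2020[hold]  S*(0)=-

price = 11.2020
boundary = - - 86.2369 79.7606 86.2369 93.2392
tree:
11.2020
16.2917 6.6079
22.7931 10.4463 3.1222
29.2694 15.8466 5.5553 0.9003
35.2595 22.7931 9.5831 1.8817 0.0000
40.7996 29.2694 15.7908 3.9329 0.0000 0.0000
45.9237 35.2595 22.7931 8.2200 0.0000 0.0000 0.0000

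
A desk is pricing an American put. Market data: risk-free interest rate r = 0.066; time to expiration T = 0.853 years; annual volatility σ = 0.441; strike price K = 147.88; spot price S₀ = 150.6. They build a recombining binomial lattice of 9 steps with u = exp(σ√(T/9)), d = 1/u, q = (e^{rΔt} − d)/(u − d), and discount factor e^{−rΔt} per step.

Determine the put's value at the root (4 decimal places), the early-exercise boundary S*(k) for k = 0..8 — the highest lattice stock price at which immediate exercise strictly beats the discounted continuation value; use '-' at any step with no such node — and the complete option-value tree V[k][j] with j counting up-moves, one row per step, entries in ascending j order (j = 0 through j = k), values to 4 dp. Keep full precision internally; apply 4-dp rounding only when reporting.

Δt=0.09478  u=1.14541  d=0.87305  q=0.48915  discount=0.99376
step 9 (expiry): payoffs max(K−S,0) = 103.5026 89.6580 71.4943 47.6639 16.3992 0.0000 0.0000 0.0000 0.0000 0.0000
step 8: (k=8,j=0): S=50.8305, (K−S)⁺=97.0495, hold=96.1273 ⇒ V=97.0495 exercise | (k=8,j=1): S=66.6883, (K−S)⁺=81.1917, hold=80.2695 ⇒ V=81.1917 exercise | (k=8,j=2): S=87.4933, (K−S)⁺=60.3867, hold=59.4645 ⇒ V=60.3867 exercise | (k=8,j=3): S=114.7889, (K−S)⁺=33.0911, hold=32.1689 ⇒ V=33.0911 exercise | (k=8,j=4): S=150.6000, (K−S)⁺=0.0000, hold=8.3253 ⇒ V=8.3253 continue | (k=8,j=5): S=197.5832, (K−S)⁺=0.0000, hold=0.0000 ⇒ V=0.0000 continue | (k=8,j=6): S=259.2239, (K−S)⁺=0.0000, hold=0.0000 ⇒ V=0.0000 continue | (k=8,j=7): S=340.0950, (K−S)⁺=0.0000, hold=0.0000 ⇒ V=0.0000 continue | (k=8,j=8): S=446.1956, (K−S)⁺=0.0000, hold=0.0000 ⇒ V=0.0000 continue  boundary S*=114.7889
step 7: (k=7,j=0): S=58.2220, (K−S)⁺=89.6580, hold=88.7358 ⇒ V=89.6580 exercise | (k=7,j=1): S=76.3857, (K−S)⁺=71.4943, hold=70.5721 ⇒ V=71.4943 exercise | (k=7,j=2): S=100.2161, (K−S)⁺=47.6639, hold=46.7418 ⇒ V=47.6639 exercise | (k=7,j=3): S=131.4808, (K−S)⁺=16.3992, hold=20.8461 ⇒ V=20.8461 continue | (k=7,j=4): S=172.4994, (K−S)⁺=0.0000, hold=4.2265 ⇒ V=4.2265 continue | (k=7,j=5): S=226.3146, (K−S)⁺=0.0000, hold=0.0000 ⇒ V=0.0000 continue | (k=7,j=6): S=296.9188, (K−S)⁺=0.0000, hold=0.0000 ⇒ V=0.0000 continue | (k=7,j=7): S=389.5496, (K−S)⁺=0.0000, hold=0.0000 ⇒ V=0.0000 continue  boundary S*=100.2161
step 6: (k=6,j=0): S=66.6883, (K−S)⁺=81.1917, hold=80.2695 ⇒ V=81.1917 exercise | (k=6,j=1): S=87.4933, (K−S)⁺=60.3867, hold=59.4645 ⇒ V=60.3867 exercise | (k=6,j=2): S=114.7889, (K−S)⁺=33.0911, hold=34.3306 ⇒ V=34.3306 continue | (k=6,j=3): S=150.6000, (K−S)⁺=0.0000, hold=12.6373 ⇒ V=12.6373 continue | (k=6,j=4): S=197.5832, (K−S)⁺=0.0000, hold=2.1456 ⇒ V=2.1456 continue | (k=6,j=5): S=259.2239, (K−S)⁺=0.0000, hold=0.0000 ⇒ V=0.0000 continue | (k=6,j=6): S=340.0950, (K−S)⁺=0.0000, hold=0.0000 ⇒ V=0.0000 continue  boundary S*=87.4933
step 5: (k=5,j=0): S=76.3857, (K−S)⁺=71.4943, hold=70.5721 ⇒ V=71.4943 exercise | (k=5,j=1): S=100.2161, (K−S)⁺=47.6639, hold=47.3443 ⇒ V=47.6639 exercise | (k=5,j=2): S=131.4808, (K−S)⁺=16.3992, hold=23.5715 ⇒ V=23.5715 continue | (k=5,j=3): S=172.4994, (K−S)⁺=0.0000, hold=7.4585 ⇒ V=7.4585 continue | (k=5,j=4): S=226.3146, (K−S)⁺=0.0000, hold=1.0893 ⇒ V=1.0893 continue | (k=5,j=5): S=296.9188, (K−S)⁺=0.0000, hold=0.0000 ⇒ V=0.0000 continue  boundary S*=100.2161
step 4: (k=4,j=0): S=87.4933, (K−S)⁺=60.3867, hold=59.4645 ⇒ V=60.3867 exercise | (k=4,j=1): S=114.7889, (K−S)⁺=33.0911, hold=35.6554 ⇒ V=35.6554 continue | (k=4,j=2): S=150.6000, (K−S)⁺=0.0000, hold=15.5920 ⇒ V=15.5920 continue | (k=4,j=3): S=197.5832, (K−S)⁺=0.0000, hold=4.3159 ⇒ V=4.3159 continue | (k=4,j=4): S=259.2239, (K−S)⁺=0.0000, hold=0.5530 ⇒ V=0.5530 continue  boundary S*=87.4933
step 3: (k=3,j=0): S=100.2161, (K−S)⁺=47.6639, hold=47.9883 ⇒ V=47.9883 continue | (k=3,j=1): S=131.4808, (K−S)⁺=16.3992, hold=25.6803 ⇒ V=25.6803 continue | (k=3,j=2): S=172.4994, (K−S)⁺=0.0000, hold=10.0135 ⇒ V=10.0135 continue | (k=3,j=3): S=226.3146, (K−S)⁺=0.0000, hold=2.4598 ⇒ V=2.4598 continue  boundary S*=-
step 2: (k=2,j=0): S=114.7889, (K−S)⁺=33.0911, hold=36.8451 ⇒ V=36.8451 continue | (k=2,j=1): S=150.6000, (K−S)⁺=0.0000, hold=17.9045 ⇒ V=17.9045 continue | (k=2,j=2): S=197.5832, (K−S)⁺=0.0000, hold=6.2792 ⇒ V=6.2792 continue  boundary S*=-
step 1: (k=1,j=0): S=131.4808, (K−S)⁺=16.3992, hold=27.4084 ⇒ V=27.4084 continue | (k=1,j=1): S=172.4994, (K−S)⁺=0.0000, hold=12.1418 ⇒ V=12.1418 continue  boundary S*=-
step 0: (k=0,j=0): S=150.6000, (K−S)⁺=0.0000, hold=19.8164 ⇒ V=19.8164 continue  boundary S*=-

price = 19.8164
boundary = - - - - 87.4933 100.2161 87.4933 100.2161 114.7889
tree:
19.8164
27.4084 12.1418
36.8451 17.9045 6.2792
47.9883 25.6803 10.0135 2.4598
60.3867 35.6554 15.5920 4.3159 0.5530
71.4943 47.6639 23.5715 7.4585 1.0893 0.0000
81.1917 60.3867 34.3306 12.6373 2.1456 0.0000 0.0000
89.6580 71.4943 47.6639 20.8461 4.2265 0.0000 0.0000 0.0000
97.0495 81.1917 60.3867 33.0911 8.3253 0.0000 0.0000 0.0000 0.0000
103.5026 89.6580 71.4943 47.6639 16.3992 0.0000 0.0000 0.0000 0.0000 0.0000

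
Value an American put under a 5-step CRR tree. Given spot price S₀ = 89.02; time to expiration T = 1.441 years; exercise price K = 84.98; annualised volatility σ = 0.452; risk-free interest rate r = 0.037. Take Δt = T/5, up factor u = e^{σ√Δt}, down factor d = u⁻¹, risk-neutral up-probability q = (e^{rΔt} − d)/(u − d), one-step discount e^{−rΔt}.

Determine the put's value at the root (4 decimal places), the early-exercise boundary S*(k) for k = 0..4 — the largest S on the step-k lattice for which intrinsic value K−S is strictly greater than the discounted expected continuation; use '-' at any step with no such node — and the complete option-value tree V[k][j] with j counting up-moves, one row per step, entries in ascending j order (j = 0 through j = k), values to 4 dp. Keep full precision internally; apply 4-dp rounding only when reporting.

price = 15.4687
boundary = - - - 42.9872 54.7926
tree:
15.4687
22.4332 7.7018
31.3985 12.4935 2.2896
41.9928 19.7664 4.2975 0.0000
51.2547 30.1874 8.0663 0.0000 0.0000
58.5210 41.9928 15.1399 0.0000 0.0000 0.0000

Δt=0.28820  u=1.27463  d=0.78454  q=0.46151  discount=0.98939
step 5 (expiry): payoffs max(K−S,0) = 58.5210 41.9928 15.1399 0.0000 0.0000 0.0000
step 4: (k=4,j=0): S=33.7253, (K−S)⁺=51.2547, hold=50.3533 ⇒ V=51.2547 exercise | (k=4,j=1): S=54.7926, (K−S)⁺=30.1874, hold=29.2860 ⇒ V=30.1874 exercise | (k=4,j=2): S=89.0200, (K−S)⁺=0.0000, hold=8.0663 ⇒ V=8.0663 continue | (k=4,j=3): S=144.6283, (K−S)⁺=0.0000, hold=0.0000 ⇒ V=0.0000 continue | (k=4,j=4): S=234.9734, (K−S)⁺=0.0000, hold=0.0000 ⇒ V=0.0000 continue  boundary S*=54.7926
step 3: (k=3,j=0): S=42.9872, (K−S)⁺=41.9928, hold=41.0914 ⇒ V=41.9928 exercise | (k=3,j=1): S=69.8401, (K−S)⁺=15.1399, hold=19.7664 ⇒ V=19.7664 continue | (k=3,j=2): S=113.4672, (K−S)⁺=0.0000, hold=4.2975 ⇒ V=4.2975 continue | (k=3,j=3): S=184.3470, (K−S)⁺=0.0000, hold=0.0000 ⇒ V=0.0000 continue  boundary S*=42.9872
step 2: (k=2,j=0): S=54.7926, (K−S)⁺=30.1874, hold=31.3985 ⇒ V=31.3985 continue | (k=2,j=1): S=89.0200, (K−S)⁺=0.0000, hold=12.4935 ⇒ V=12.4935 continue | (k=2,j=2): S=144.6283, (K−S)⁺=0.0000, hold=2.2896 ⇒ V=2.2896 continue  boundary S*=-
step 1: (k=1,j=0): S=69.8401, (K−S)⁺=15.1399, hold=22.4332 ⇒ V=22.4332 continue | (k=1,j=1): S=113.4672, (K−S)⁺=0.0000, hold=7.7018 ⇒ V=7.7018 continue  boundary S*=-
step 0: (k=0,j=0): S=89.0200, (K−S)⁺=0.0000, hold=15.4687 ⇒ V=15.4687 continue  boundary S*=-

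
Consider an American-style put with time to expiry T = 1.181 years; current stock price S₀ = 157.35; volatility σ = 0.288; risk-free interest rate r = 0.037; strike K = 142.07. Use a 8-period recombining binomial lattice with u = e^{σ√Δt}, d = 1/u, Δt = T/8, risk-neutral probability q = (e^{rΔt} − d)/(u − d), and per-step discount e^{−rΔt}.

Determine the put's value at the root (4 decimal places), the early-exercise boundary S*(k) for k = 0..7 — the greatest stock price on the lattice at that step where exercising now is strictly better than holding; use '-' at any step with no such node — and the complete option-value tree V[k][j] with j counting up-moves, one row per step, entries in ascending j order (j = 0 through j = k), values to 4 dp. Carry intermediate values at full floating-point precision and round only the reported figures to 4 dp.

price = 10.2823
boundary = - - - - 101.0738 90.4861 101.0738 112.9005
tree:
10.2823
15.2461 5.3731
21.9622 8.6185 2.1485
30.5912 13.4732 3.8015 0.4997
40.9962 20.4004 6.6126 0.9990 0.0000
51.5839 29.6700 11.2460 1.9973 0.0000 0.0000
61.0626 40.9962 18.5368 3.9929 0.0000 0.0000 0.0000
69.5484 51.5839 29.1695 7.9827 0.0000 0.0000 0.0000 0.0000
77.1452 61.0626 40.9962 15.9591 0.0000 0.0000 0.0000 0.0000 0.0000

params: Δt=0.14763 u=1.11701 d=0.89525 q=0.49706 e^(-rΔt)=0.99455
t_8 payoffs: 77.1452 61.0626 40.9962 15.9591 0.0000 0.0000 0.0000 0.0000 0.0000
t_7: node(7,0) S=72.5216 payoff=69.5484 vs cont=68.7745 → 69.5484 [stop]  node(7,1) S=90.4861 payoff=51.5839 vs cont=50.8100 → 51.5839 [stop]  node(7,2) S=112.9005 payoff=29.1695 vs cont=28.3957 → 29.1695 [stop]  node(7,3) S=140.8672 payoff=1.2028 vs cont=7.9827 → 7.9827 [wait]  node(7,4) S=175.7615 payoff=0.0000 vs cont=0.0000 → 0.0000 [wait]  node(7,5) S=219.2996 payoff=0.0000 vs cont=0.0000 → 0.0000 [wait]  node(7,6) S=273.6225 payoff=0.0000 vs cont=0.0000 → 0.0000 [wait]  node(7,7) S=341.4018 payoff=0.0000 vs cont=0.0000 → 0.0000 [wait]  ⇒ S*(7)=112.9005
t_6: node(6,0) S=81.0074 payoff=61.0626 vs cont=60.2887 → 61.0626 [stop]  node(6,1) S=101.0738 payoff=40.9962 vs cont=40.2223 → 40.9962 [stop]  node(6,2) S=126.1109 payoff=15.9591 vs cont=18.5368 → 18.5368 [wait]  node(6,3) S=157.3500 payoff=0.0000 vs cont=3.9929 → 3.9929 [wait]  node(6,4) S=196.3273 payoff=0.0000 vs cont=0.0000 → 0.0000 [wait]  node(6,5) S=244.9598 payoff=0.0000 vs cont=0.0000 → 0.0000 [wait]  node(6,6) S=305.6390 payoff=0.0000 vs cont=0.0000 → 0.0000 [wait]  ⇒ S*(6)=101.0738
t_5: node(5,0) S=90.4861 payoff=51.5839 vs cont=50.8100 → 51.5839 [stop]  node(5,1) S=112.9005 payoff=29.1695 vs cont=29.6700 → 29.6700 [wait]  node(5,2) S=140.8672 payoff=1.2028 vs cont=11.2460 → 11.2460 [wait]  node(5,3) S=175.7615 payoff=0.0000 vs cont=1.9973 → 1.9973 [wait]  node(5,4) S=219.2996 payoff=0.0000 vs cont=0.0000 → 0.0000 [wait]  node(5,5) S=273.6225 payoff=0.0000 vs cont=0.0000 → 0.0000 [wait]  ⇒ S*(5)=90.4861
t_4: node(4,0) S=101.0738 payoff=40.9962 vs cont=40.4697 → 40.9962 [stop]  node(4,1) S=126.1109 payoff=15.9591 vs cont=20.4004 → 20.4004 [wait]  node(4,2) S=157.3500 payoff=0.0000 vs cont=6.6126 → 6.6126 [wait]  node(4,3) S=196.3273 payoff=0.0000 vs cont=0.9990 → 0.9990 [wait]  node(4,4) S=244.9598 payoff=0.0000 vs cont=0.0000 → 0.0000 [wait]  ⇒ S*(4)=101.0738
t_3: node(3,0) S=112.9005 payoff=29.1695 vs cont=30.5912 → 30.5912 [wait]  node(3,1) S=140.8672 payoff=1.2028 vs cont=13.4732 → 13.4732 [wait]  node(3,2) S=175.7615 payoff=0.0000 vs cont=3.8015 → 3.8015 [wait]  node(3,3) S=219.2996 payoff=0.0000 vs cont=0.4997 → 0.4997 [wait]  ⇒ S*(3)=-
t_2: node(2,0) S=126.1109 payoff=15.9591 vs cont=21.9622 → 21.9622 [wait]  node(2,1) S=157.3500 payoff=0.0000 vs cont=8.6185 → 8.6185 [wait]  node(2,2) S=196.3273 payoff=0.0000 vs cont=2.1485 → 2.1485 [wait]  ⇒ S*(2)=-
t_1: node(1,0) S=140.8672 payoff=1.2028 vs cont=15.2461 → 15.2461 [wait]  node(1,1) S=175.7615 payoff=0.0000 vs cont=5.3731 → 5.3731 [wait]  ⇒ S*(1)=-
t_0: node(0,0) S=157.3500 payoff=0.0000 vs cont=10.2823 → 10.2823 [wait]  ⇒ S*(0)=-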